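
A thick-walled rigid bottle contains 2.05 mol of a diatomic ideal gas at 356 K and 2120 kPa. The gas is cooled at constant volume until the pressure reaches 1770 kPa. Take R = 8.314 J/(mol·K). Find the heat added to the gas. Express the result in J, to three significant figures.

Constant volume ⇒ W = 0, so Q = ΔU = nCᵥΔT with Cᵥ = 5R/2 = 20.79 J/(mol·K).
At constant V, T₂/T₁ = P₂/P₁ ⇒ ΔT = T₁(P₂/P₁ − 1) = 356·(1770/2120 − 1) = -58.77 K.
ΔU = (2.05)(20.79)(-58.77) = -2504 J.

Q ≈ -2500 J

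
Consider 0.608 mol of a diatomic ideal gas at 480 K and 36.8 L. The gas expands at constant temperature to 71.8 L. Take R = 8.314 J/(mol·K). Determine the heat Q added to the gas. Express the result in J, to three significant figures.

Q ≈ 1620 J

Isothermal ⇒ ΔU = 0, so Q = W = nRT ln(V₂/V₁).
Q = (0.608)(8.314)(480) ln(71.8/36.8) = 2426 × 0.6684 = 1622 J.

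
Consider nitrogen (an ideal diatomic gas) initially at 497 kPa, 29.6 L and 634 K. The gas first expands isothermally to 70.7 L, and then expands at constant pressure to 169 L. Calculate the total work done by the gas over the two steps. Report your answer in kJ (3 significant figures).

W_total ≈ 33.3 kJ

Step 1 (isothermal): W = P₁V₁ ln(V₂/V₁) = (14711) ln(70.7/29.6) = 12809 J.
After step 1: P = 208.1 kPa, V = 70.7 L, T = 634 K.
Step 2 (isobaric): W = PΔV = (208.1 kPa)(169 − 70.7 L) = 20454 J.
W_total = 12809 + 20454 = 33263 J.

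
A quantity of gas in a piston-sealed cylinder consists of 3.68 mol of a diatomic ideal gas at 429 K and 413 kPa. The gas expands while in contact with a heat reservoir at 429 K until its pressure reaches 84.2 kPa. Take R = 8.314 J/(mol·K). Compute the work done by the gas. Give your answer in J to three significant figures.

W ≈ 20900 J

Isothermal process: W = nRT ln(V₂/V₁) = nRT ln(P₁/P₂).
W = (3.68)(8.314)(429) × ln(413/84.2)
  = 13125 × ln(4.905) = 13125 × 1.59
W_by_gas = 20873 J.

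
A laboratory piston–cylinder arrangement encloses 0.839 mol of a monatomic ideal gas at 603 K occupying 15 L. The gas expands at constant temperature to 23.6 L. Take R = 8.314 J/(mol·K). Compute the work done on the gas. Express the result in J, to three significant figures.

Isothermal: W = nRT ln(V₂/V₁).
W = (0.839)(8.314)(603) × ln(23.6/15)
  = 4206 × 0.4532
W_by_gas = 1906 J; work on gas = −W_by = -1906 J.

W ≈ -1910 J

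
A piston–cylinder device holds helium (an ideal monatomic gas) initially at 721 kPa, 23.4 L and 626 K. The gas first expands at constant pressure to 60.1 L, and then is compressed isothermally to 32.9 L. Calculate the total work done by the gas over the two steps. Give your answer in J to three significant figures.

W_total ≈ 351 J

Step 1 (isobaric): W = PΔV = (721 kPa)(60.1 − 23.4 L) = 26461 J.
After step 1: P = 721 kPa, V = 60.1 L, T = 1608 K.
Step 2 (isothermal): W = P₁V₁ ln(V₂/V₁) = (43332) ln(32.9/60.1) = -26109 J.
W_total = 26461 − 26109 = 351.5 J.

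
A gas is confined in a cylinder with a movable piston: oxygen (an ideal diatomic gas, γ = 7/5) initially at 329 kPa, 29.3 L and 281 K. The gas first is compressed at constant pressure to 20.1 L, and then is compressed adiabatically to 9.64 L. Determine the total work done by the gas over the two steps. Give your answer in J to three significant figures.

W_total ≈ -8680 J

Step 1 (isobaric): W = PΔV = (329 kPa)(20.1 − 29.3 L) = -3027 J.
After step 1: P = 329 kPa, V = 20.1 L, T = 192.8 K.
Step 2 (adiabatic): W = (P₁V₁ − P₂V₂)/(γ−1) = (6613 − 8872)/0.4 = -5649 J.
W_total = -3027 − 5649 = -8675 J.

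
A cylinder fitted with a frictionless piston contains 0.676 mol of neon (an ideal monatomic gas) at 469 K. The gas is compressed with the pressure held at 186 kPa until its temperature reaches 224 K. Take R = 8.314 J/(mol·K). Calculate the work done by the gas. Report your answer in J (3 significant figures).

W ≈ -1380 J

Isobaric: W = P ΔV = nR ΔT.
W = (0.676)(8.314)(224 − 469) = -1377 J.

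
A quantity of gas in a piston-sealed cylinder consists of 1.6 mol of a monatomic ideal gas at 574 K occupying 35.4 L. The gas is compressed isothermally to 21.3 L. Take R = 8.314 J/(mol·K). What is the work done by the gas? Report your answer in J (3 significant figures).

Isothermal: W = nRT ln(V₂/V₁).
W = (1.6)(8.314)(574) × ln(21.3/35.4)
  = 7636 × -0.508
W_by_gas = -3879 J.

W ≈ -3880 J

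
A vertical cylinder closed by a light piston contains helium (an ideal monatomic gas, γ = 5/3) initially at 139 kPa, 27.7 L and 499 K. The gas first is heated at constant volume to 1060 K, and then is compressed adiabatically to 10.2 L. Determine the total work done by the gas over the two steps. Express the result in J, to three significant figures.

Step 1 (isochoric): W = 0 (constant volume).
After step 1: P = 295.3 kPa (V unchanged).
Step 2 (adiabatic): W = (P₁V₁ − P₂V₂)/(γ−1) = (8179 − 15920)/0.667 = -11612 J.
W_total = 0 − 11612 = -11612 J.

W_total ≈ -11600 J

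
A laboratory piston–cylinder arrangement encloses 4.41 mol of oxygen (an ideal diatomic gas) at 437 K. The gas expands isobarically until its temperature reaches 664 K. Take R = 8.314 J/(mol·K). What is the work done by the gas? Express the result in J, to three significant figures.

Isobaric: W = P ΔV = nR ΔT.
W = (4.41)(8.314)(664 − 437) = 8323 J.

W ≈ 8320 J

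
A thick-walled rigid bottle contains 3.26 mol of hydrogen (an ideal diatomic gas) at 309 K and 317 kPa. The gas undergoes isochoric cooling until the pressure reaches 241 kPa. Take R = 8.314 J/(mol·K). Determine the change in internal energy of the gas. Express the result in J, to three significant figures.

Constant volume ⇒ W = 0, so Q = ΔU = nCᵥΔT with Cᵥ = 5R/2 = 20.79 J/(mol·K).
At constant V, T₂/T₁ = P₂/P₁ ⇒ ΔT = T₁(P₂/P₁ − 1) = 309·(241/317 − 1) = -74.08 K.
ΔU = (3.26)(20.79)(-74.08) = -5020 J.

ΔU ≈ -5020 J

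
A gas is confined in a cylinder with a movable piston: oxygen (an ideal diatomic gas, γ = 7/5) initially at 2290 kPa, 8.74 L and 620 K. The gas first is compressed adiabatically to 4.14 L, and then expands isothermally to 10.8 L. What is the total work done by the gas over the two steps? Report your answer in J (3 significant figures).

W_total ≈ 8450 J

Step 1 (adiabatic): W = (P₁V₁ − P₂V₂)/(γ−1) = (20015 − 26987)/0.4 = -17430 J.
After step 1: P = 6519 kPa, V = 4.14 L, T = 836 K.
Step 2 (isothermal): W = P₁V₁ ln(V₂/V₁) = (26987) ln(10.8/4.14) = 25876 J.
W_total = -17430 + 25876 = 8446 J.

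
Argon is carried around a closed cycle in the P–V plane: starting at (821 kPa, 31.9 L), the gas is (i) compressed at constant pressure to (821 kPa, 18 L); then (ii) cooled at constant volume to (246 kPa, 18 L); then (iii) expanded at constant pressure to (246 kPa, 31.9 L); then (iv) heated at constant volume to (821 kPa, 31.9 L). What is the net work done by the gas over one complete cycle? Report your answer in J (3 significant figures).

Constant-volume legs do no work.
W(i) = (821)(18 − 31.9) = -11412 J; W(iii) = (246)(31.9 − 18) = 3419 J.
W_net = -11412 + 3419 = -7992 J (the counter-clockwise enclosed area).

W_net ≈ -7990 J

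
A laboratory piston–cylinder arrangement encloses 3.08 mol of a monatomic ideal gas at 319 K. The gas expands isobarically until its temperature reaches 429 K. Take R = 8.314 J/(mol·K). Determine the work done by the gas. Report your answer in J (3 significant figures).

W ≈ 2820 J

Isobaric: W = P ΔV = nR ΔT.
W = (3.08)(8.314)(429 − 319) = 2817 J.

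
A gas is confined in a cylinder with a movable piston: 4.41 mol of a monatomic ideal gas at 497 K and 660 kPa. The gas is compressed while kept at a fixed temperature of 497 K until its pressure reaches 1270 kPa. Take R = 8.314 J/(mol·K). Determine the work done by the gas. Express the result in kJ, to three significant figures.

W ≈ -11.9 kJ

Isothermal process: W = nRT ln(V₂/V₁) = nRT ln(P₁/P₂).
W = (4.41)(8.314)(497) × ln(660/1270)
  = 18222 × ln(0.5197) = 18222 × -0.6545
W_by_gas = -11927 J.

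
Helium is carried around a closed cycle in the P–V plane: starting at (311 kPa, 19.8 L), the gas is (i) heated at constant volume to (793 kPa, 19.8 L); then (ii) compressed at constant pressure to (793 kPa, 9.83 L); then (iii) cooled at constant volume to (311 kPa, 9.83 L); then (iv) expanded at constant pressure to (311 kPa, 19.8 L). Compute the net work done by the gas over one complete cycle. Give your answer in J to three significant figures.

W_net ≈ -4810 J

Constant-volume legs do no work.
W(ii) = (793)(9.83 − 19.8) = -7906 J; W(iv) = (311)(19.8 − 9.83) = 3101 J.
W_net = -7906 + 3101 = -4806 J (the counter-clockwise enclosed area).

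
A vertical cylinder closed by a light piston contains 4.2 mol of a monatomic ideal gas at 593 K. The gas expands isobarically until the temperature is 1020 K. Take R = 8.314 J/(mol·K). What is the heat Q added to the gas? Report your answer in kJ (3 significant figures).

Q ≈ 37.3 kJ

Isobaric: W = nRΔT = (4.2)(8.314)(427) = 14910 J.
ΔU = nCᵥΔT with Cᵥ = 3R/2: ΔU = (4.2)(12.47)(427) = 22365 J.
Q = ΔU + W = 22365 + 14910 = 37276 J.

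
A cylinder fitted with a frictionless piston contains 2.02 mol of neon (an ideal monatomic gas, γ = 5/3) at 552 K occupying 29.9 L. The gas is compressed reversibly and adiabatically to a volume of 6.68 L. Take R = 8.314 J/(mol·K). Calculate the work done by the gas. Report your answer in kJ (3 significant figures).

Adiabatic: TV^(γ−1) = const with γ = 5/3.
T₂ = T₁ (V₁/V₂)^(γ−1) = 552 × (29.9/6.68)^0.667 = 552 × 2.716 = 1499 K.
W_by = nCᵥ(T₁ − T₂) = (2.02)(12.47)(552 − 1499) = -23862 J.

W ≈ -23.9 kJ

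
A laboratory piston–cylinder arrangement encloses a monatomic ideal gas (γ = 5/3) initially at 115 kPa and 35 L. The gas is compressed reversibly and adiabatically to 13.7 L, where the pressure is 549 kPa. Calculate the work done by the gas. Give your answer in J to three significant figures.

W ≈ -5240 J

Adiabatic: W = (P₁V₁ − P₂V₂)/(γ − 1) with γ = 5/3.
P₁V₁ = 4025 J, P₂V₂ = 7521 J.
W = (4025 − 7521) / 0.6667 = -5244 J.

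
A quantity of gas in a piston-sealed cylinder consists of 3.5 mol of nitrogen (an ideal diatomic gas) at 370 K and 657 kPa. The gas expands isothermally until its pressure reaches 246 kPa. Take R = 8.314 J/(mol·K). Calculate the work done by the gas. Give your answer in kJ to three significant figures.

W ≈ 10.6 kJ

Isothermal process: W = nRT ln(V₂/V₁) = nRT ln(P₁/P₂).
W = (3.5)(8.314)(370) × ln(657/246)
  = 10767 × ln(2.671) = 10767 × 0.9824
W_by_gas = 10577 J.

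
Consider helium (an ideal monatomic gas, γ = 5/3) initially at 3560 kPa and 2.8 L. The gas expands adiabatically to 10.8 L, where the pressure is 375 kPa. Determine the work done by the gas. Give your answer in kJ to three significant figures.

Adiabatic: W = (P₁V₁ − P₂V₂)/(γ − 1) with γ = 5/3.
P₁V₁ = 9968 J, P₂V₂ = 4050 J.
W = (9968 − 4050) / 0.6667 = 8877 J.

W ≈ 8.88 kJ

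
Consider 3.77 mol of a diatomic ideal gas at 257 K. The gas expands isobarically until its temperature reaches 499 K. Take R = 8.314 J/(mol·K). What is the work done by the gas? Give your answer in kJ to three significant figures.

Isobaric: W = P ΔV = nR ΔT.
W = (3.77)(8.314)(499 − 257) = 7585 J.

W ≈ 7.59 kJ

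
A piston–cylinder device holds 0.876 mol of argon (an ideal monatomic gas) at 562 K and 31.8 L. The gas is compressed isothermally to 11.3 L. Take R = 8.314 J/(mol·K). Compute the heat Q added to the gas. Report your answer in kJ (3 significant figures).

Isothermal ⇒ ΔU = 0, so Q = W = nRT ln(V₂/V₁).
Q = (0.876)(8.314)(562) ln(11.3/31.8) = 4093 × -1.035 = -4235 J.

Q ≈ -4.23 kJ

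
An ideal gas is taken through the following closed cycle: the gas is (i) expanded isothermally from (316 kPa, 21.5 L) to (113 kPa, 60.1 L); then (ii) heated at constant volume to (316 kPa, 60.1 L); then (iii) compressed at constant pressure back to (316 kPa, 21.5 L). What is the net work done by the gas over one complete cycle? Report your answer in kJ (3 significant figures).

W_net ≈ -5.21 kJ

Leg (i): W = PᵢVᵢ ln(V_f/Vᵢ) = (6794) ln(60.1/21.5) = 6984 J.
Leg (ii): W = 0.
Leg (iii): W = PΔV = (316)(21.5 − 60.1) = -12198 J.
W_net = 6984 − 12198 = -5214 J.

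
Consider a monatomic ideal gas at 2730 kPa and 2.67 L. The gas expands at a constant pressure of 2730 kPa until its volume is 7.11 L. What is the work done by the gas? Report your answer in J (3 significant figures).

W ≈ 12100 J

Isobaric: W = P ΔV.
W = (2730 kPa)(7.11 − 2.67 L) = (2730)(4.44) = 12121 J.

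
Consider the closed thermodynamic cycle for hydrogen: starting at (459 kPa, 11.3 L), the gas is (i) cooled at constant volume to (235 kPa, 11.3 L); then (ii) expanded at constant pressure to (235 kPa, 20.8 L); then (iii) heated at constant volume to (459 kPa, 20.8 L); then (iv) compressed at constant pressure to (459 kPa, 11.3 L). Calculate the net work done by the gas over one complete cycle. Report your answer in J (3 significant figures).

W_net ≈ -2130 J

Constant-volume legs do no work.
W(ii) = (235)(20.8 − 11.3) = 2232 J; W(iv) = (459)(11.3 − 20.8) = -4360 J.
W_net = 2232 − 4360 = -2128 J (the counter-clockwise enclosed area).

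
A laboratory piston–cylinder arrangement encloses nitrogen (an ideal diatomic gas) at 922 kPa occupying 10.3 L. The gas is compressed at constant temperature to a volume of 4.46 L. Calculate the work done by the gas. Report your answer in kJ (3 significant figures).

Isothermal: W = nRT ln(V₂/V₁) = P₁V₁ ln(V₂/V₁).
P₁V₁ = (922 kPa)(10.3 L) = 9497 J.
W = 9497 × ln(4.46/10.3) = 9497 × -0.837
W_by_gas = -7949 J.

W ≈ -7.95 kJ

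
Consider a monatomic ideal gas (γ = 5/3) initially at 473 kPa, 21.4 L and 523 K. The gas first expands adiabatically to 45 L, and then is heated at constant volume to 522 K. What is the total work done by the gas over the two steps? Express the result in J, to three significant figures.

Step 1 (adiabatic): W = (P₁V₁ − P₂V₂)/(γ−1) = (10122 − 6167)/0.667 = 5933 J.
Step 2 (isochoric): W = 0 (constant volume).
W_total = 5933 + 0 = 5933 J.

W_total ≈ 5930 J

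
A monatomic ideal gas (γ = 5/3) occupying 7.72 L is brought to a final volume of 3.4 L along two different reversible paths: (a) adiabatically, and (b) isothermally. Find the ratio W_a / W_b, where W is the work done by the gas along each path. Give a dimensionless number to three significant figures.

Path (a) adiabatic: W = P₁V₁(1 − (V₁/V₂)^(γ−1))/(γ−1) → W_a/(P₁V₁) = -1.091.
Path (b) isothermal: W = P₁V₁ ln(V₂/V₁) → W_b/(P₁V₁) = -0.82.
W_a / W_b = -1.091 / -0.82 = 1.331.

W_a / W_b ≈ 1.33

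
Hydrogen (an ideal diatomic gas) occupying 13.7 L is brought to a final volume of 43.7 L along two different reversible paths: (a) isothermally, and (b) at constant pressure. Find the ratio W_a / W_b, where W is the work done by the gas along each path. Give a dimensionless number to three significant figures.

W_a / W_b ≈ 0.530

Path (a) isothermal: W = P₁V₁ ln(V₂/V₁) → W_a/(P₁V₁) = 1.16.
Path (b) isobaric: W = P₁(V₂ − V₁) → W_b/(P₁V₁) = 2.19.
W_a / W_b = 1.16 / 2.19 = 0.5297.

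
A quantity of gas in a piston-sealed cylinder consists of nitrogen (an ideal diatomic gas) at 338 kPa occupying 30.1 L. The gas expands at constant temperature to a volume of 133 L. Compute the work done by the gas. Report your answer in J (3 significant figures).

W ≈ 15100 J

Isothermal: W = nRT ln(V₂/V₁) = P₁V₁ ln(V₂/V₁).
P₁V₁ = (338 kPa)(30.1 L) = 10174 J.
W = 10174 × ln(133/30.1) = 10174 × 1.486
W_by_gas = 15116 J.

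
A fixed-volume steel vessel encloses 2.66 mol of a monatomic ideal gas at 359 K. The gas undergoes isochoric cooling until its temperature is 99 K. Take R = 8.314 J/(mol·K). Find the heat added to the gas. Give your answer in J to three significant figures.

Q ≈ -8620 J

Constant volume ⇒ W = 0, so Q = ΔU = nCᵥΔT with Cᵥ = 3R/2 = 12.47 J/(mol·K).
ΔU = (2.66)(12.47)(99 − 359) = -8625 J.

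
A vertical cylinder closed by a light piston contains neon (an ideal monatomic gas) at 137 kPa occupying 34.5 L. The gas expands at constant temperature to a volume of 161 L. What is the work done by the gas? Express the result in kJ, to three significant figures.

Isothermal: W = nRT ln(V₂/V₁) = P₁V₁ ln(V₂/V₁).
P₁V₁ = (137 kPa)(34.5 L) = 4726 J.
W = 4726 × ln(161/34.5) = 4726 × 1.54
W_by_gas = 7281 J.

W ≈ 7.28 kJ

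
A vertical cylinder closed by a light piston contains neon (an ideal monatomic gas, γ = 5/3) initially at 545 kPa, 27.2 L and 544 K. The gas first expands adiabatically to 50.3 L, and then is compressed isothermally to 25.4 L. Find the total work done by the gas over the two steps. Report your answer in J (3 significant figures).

Step 1 (adiabatic): W = (P₁V₁ − P₂V₂)/(γ−1) = (14824 − 9839)/0.667 = 7477 J.
After step 1: P = 195.6 kPa, V = 50.3 L, T = 361.1 K.
Step 2 (isothermal): W = P₁V₁ ln(V₂/V₁) = (9839) ln(25.4/50.3) = -6723 J.
W_total = 7477 − 6723 = 754.2 J.

W_total ≈ 754 J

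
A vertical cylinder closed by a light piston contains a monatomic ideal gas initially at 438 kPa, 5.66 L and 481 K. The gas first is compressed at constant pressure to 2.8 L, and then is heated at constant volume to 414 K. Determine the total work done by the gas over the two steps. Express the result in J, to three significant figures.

Step 1 (isobaric): W = PΔV = (438 kPa)(2.8 − 5.66 L) = -1253 J.
Step 2 (isochoric): W = 0 (constant volume).
W_total = -1253 + 0 = -1253 J.

W_total ≈ -1250 J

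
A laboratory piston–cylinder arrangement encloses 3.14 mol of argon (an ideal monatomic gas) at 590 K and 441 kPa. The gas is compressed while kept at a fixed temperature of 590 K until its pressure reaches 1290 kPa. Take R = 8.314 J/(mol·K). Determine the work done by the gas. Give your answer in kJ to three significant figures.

W ≈ -16.5 kJ

Isothermal process: W = nRT ln(V₂/V₁) = nRT ln(P₁/P₂).
W = (3.14)(8.314)(590) × ln(441/1290)
  = 15403 × ln(0.3419) = 15403 × -1.073
W_by_gas = -16532 J.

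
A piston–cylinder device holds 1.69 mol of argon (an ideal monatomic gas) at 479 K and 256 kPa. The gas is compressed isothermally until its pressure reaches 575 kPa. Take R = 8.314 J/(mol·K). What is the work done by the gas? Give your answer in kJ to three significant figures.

W ≈ -5.45 kJ

Isothermal process: W = nRT ln(V₂/V₁) = nRT ln(P₁/P₂).
W = (1.69)(8.314)(479) × ln(256/575)
  = 6730 × ln(0.4452) = 6730 × -0.8092
W_by_gas = -5446 J.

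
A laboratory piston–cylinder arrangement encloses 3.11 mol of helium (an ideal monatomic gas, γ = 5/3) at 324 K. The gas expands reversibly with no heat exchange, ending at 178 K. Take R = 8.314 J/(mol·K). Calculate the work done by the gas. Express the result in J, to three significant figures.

W ≈ 5660 J

Adiabatic ⇒ Q = 0, so W_by = −ΔU = nCᵥ(T₁ − T₂).
Cᵥ = 3R/2 = 12.47 J/(mol·K).
W = (3.11)(12.47)(324 − 178) = 5663 J.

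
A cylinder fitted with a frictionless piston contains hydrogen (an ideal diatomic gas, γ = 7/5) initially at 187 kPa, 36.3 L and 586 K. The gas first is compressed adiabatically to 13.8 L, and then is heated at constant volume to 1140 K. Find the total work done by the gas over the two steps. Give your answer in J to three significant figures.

W_total ≈ -8020 J

Step 1 (adiabatic): W = (P₁V₁ − P₂V₂)/(γ−1) = (6788 − 9994)/0.4 = -8016 J.
Step 2 (isochoric): W = 0 (constant volume).
W_total = -8016 + 0 = -8016 J.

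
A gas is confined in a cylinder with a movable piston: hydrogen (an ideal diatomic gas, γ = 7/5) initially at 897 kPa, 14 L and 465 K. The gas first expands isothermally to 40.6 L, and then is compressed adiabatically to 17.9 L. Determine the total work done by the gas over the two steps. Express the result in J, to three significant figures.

W_total ≈ 1200 J

Step 1 (isothermal): W = P₁V₁ ln(V₂/V₁) = (12558) ln(40.6/14) = 13371 J.
After step 1: P = 309.3 kPa, V = 40.6 L, T = 465 K.
Step 2 (adiabatic): W = (P₁V₁ − P₂V₂)/(γ−1) = (12558 − 17426)/0.4 = -12169 J.
W_total = 13371 − 12169 = 1201 J.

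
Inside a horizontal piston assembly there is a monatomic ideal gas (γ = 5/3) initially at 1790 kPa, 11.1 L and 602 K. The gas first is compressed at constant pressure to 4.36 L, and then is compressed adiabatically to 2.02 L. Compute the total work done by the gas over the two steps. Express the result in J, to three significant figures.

Step 1 (isobaric): W = PΔV = (1790 kPa)(4.36 − 11.1 L) = -12065 J.
After step 1: P = 1790 kPa, V = 4.36 L, T = 236.5 K.
Step 2 (adiabatic): W = (P₁V₁ − P₂V₂)/(γ−1) = (7804 − 13035)/0.667 = -7845 J.
W_total = -12065 − 7845 = -19910 J.

W_total ≈ -19900 J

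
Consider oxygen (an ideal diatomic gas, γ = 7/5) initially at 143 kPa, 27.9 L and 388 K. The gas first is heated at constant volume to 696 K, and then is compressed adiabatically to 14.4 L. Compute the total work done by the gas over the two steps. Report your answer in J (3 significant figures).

Step 1 (isochoric): W = 0 (constant volume).
After step 1: P = 256.5 kPa (V unchanged).
Step 2 (adiabatic): W = (P₁V₁ − P₂V₂)/(γ−1) = (7157 − 9324)/0.4 = -5419 J.
W_total = 0 − 5419 = -5419 J.

W_total ≈ -5420 J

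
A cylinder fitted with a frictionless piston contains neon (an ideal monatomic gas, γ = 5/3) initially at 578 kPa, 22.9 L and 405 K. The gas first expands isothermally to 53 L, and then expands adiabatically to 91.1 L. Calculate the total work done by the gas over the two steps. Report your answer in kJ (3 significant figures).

W_total ≈ 17.1 kJ

Step 1 (isothermal): W = P₁V₁ ln(V₂/V₁) = (13236) ln(53/22.9) = 11107 J.
After step 1: P = 249.7 kPa, V = 53 L, T = 405 K.
Step 2 (adiabatic): W = (P₁V₁ − P₂V₂)/(γ−1) = (13236 − 9224)/0.667 = 6018 J.
W_total = 11107 + 6018 = 17125 J.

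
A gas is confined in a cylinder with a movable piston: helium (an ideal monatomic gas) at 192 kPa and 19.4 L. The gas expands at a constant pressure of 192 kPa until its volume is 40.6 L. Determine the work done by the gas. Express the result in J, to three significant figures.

W ≈ 4070 J

Isobaric: W = P ΔV.
W = (192 kPa)(40.6 − 19.4 L) = (192)(21.2) = 4070 J.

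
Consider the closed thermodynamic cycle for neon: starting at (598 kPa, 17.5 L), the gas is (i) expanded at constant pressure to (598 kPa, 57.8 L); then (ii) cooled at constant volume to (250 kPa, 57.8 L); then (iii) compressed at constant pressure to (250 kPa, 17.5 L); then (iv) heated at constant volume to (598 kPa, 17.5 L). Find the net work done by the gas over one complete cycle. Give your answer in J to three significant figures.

Constant-volume legs do no work.
W(i) = (598)(57.8 − 17.5) = 24099 J; W(iii) = (250)(17.5 − 57.8) = -10075 J.
W_net = 24099 − 10075 = 14024 J (the clockwise enclosed area).

W_net ≈ 14000 J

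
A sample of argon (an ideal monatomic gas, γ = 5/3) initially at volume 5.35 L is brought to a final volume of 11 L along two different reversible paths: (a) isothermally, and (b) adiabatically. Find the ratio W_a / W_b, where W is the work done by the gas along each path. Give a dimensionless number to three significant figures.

W_a / W_b ≈ 1.26

Path (a) isothermal: W = P₁V₁ ln(V₂/V₁) → W_a/(P₁V₁) = 0.7208.
Path (b) adiabatic: W = P₁V₁(1 − (V₁/V₂)^(γ−1))/(γ−1) → W_b/(P₁V₁) = 0.5723.
W_a / W_b = 0.7208 / 0.5723 = 1.259.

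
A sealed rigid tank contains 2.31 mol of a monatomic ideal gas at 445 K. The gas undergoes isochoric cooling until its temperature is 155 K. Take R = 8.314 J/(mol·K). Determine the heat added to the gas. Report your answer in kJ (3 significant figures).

Q ≈ -8.35 kJ

Constant volume ⇒ W = 0, so Q = ΔU = nCᵥΔT with Cᵥ = 3R/2 = 12.47 J/(mol·K).
ΔU = (2.31)(12.47)(155 − 445) = -8354 J.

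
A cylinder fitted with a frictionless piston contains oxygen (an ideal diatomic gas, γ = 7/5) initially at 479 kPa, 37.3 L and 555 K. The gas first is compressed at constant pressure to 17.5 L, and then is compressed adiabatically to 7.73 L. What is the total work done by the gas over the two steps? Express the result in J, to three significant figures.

W_total ≈ -17600 J

Step 1 (isobaric): W = PΔV = (479 kPa)(17.5 − 37.3 L) = -9484 J.
After step 1: P = 479 kPa, V = 17.5 L, T = 260.4 K.
Step 2 (adiabatic): W = (P₁V₁ − P₂V₂)/(γ−1) = (8382 − 11623)/0.4 = -8101 J.
W_total = -9484 − 8101 = -17585 J.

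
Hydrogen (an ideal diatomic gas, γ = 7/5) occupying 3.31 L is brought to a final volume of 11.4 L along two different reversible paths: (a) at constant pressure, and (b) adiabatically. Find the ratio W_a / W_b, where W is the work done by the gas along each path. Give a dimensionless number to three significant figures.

Path (a) isobaric: W = P₁(V₂ − V₁) → W_a/(P₁V₁) = 2.444.
Path (b) adiabatic: W = P₁V₁(1 − (V₁/V₂)^(γ−1))/(γ−1) → W_b/(P₁V₁) = 0.9756.
W_a / W_b = 2.444 / 0.9756 = 2.505.

W_a / W_b ≈ 2.51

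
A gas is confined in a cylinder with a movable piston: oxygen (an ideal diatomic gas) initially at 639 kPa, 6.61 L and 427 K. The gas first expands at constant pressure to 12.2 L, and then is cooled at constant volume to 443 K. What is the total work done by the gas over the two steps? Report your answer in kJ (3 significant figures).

W_total ≈ 3.57 kJ

Step 1 (isobaric): W = PΔV = (639 kPa)(12.2 − 6.61 L) = 3572 J.
Step 2 (isochoric): W = 0 (constant volume).
W_total = 3572 + 0 = 3572 J.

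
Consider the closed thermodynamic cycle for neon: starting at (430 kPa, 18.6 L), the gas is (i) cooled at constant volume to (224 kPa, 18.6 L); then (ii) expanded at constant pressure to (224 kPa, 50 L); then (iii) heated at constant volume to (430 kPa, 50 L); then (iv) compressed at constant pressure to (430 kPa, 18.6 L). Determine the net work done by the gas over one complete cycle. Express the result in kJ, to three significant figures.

Constant-volume legs do no work.
W(ii) = (224)(50 − 18.6) = 7034 J; W(iv) = (430)(18.6 − 50) = -13502 J.
W_net = 7034 − 13502 = -6468 J (the counter-clockwise enclosed area).

W_net ≈ -6.47 kJ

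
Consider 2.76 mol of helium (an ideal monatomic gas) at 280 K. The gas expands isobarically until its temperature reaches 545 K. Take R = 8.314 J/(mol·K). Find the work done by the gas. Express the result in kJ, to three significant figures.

Isobaric: W = P ΔV = nR ΔT.
W = (2.76)(8.314)(545 − 280) = 6081 J.

W ≈ 6.08 kJ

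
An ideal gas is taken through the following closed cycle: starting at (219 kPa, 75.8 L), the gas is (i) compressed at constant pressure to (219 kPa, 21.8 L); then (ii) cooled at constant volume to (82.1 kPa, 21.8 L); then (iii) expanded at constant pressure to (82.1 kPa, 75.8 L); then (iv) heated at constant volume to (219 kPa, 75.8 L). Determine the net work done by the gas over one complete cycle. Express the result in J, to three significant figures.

W_net ≈ -7390 J

Constant-volume legs do no work.
W(i) = (219)(21.8 − 75.8) = -11826 J; W(iii) = (82.1)(75.8 − 21.8) = 4433 J.
W_net = -11826 + 4433 = -7393 J (the counter-clockwise enclosed area).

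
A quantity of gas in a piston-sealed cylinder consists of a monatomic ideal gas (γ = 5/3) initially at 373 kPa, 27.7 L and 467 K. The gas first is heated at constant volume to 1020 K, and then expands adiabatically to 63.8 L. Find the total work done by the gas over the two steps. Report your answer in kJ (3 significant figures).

W_total ≈ 14.4 kJ

Step 1 (isochoric): W = 0 (constant volume).
After step 1: P = 814.7 kPa (V unchanged).
Step 2 (adiabatic): W = (P₁V₁ − P₂V₂)/(γ−1) = (22567 − 12939)/0.667 = 14441 J.
W_total = 0 + 14441 = 14441 J.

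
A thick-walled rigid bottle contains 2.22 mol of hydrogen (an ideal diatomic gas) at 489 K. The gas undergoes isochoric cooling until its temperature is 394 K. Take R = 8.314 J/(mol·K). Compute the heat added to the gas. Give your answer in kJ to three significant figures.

Q ≈ -4.38 kJ

Constant volume ⇒ W = 0, so Q = ΔU = nCᵥΔT with Cᵥ = 5R/2 = 20.79 J/(mol·K).
ΔU = (2.22)(20.79)(394 − 489) = -4384 J.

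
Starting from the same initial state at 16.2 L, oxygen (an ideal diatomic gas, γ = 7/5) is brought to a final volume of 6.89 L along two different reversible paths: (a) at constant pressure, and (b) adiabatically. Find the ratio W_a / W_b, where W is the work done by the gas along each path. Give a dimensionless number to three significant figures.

W_a / W_b ≈ 0.564

Path (a) isobaric: W = P₁(V₂ − V₁) → W_a/(P₁V₁) = -0.5747.
Path (b) adiabatic: W = P₁V₁(1 − (V₁/V₂)^(γ−1))/(γ−1) → W_b/(P₁V₁) = -1.019.
W_a / W_b = -0.5747 / -1.019 = 0.5638.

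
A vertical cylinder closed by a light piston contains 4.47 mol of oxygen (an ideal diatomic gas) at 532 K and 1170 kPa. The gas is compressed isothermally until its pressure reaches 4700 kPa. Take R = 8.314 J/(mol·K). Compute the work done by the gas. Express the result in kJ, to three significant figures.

Isothermal process: W = nRT ln(V₂/V₁) = nRT ln(P₁/P₂).
W = (4.47)(8.314)(532) × ln(1170/4700)
  = 19771 × ln(0.2489) = 19771 × -1.391
W_by_gas = -27493 J.

W ≈ -27.5 kJ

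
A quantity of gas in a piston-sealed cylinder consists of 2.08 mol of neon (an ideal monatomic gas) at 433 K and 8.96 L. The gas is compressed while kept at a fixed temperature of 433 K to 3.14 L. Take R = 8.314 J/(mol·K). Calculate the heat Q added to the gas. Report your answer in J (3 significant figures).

Isothermal ⇒ ΔU = 0, so Q = W = nRT ln(V₂/V₁).
Q = (2.08)(8.314)(433) ln(3.14/8.96) = 7488 × -1.049 = -7851 J.

Q ≈ -7850 J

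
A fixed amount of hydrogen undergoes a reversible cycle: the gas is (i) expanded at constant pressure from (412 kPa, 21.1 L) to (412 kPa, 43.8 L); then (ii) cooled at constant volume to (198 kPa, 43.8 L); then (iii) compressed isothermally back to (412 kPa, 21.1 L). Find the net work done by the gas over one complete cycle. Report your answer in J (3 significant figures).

W_net ≈ 3020 J

Leg (i): W = PΔV = (412)(43.8 − 21.1) = 9352 J.
Leg (ii): W = 0.
Leg (iii): W = PᵢVᵢ ln(V_f/Vᵢ) = (8672) ln(21.1/43.8) = -6334 J.
W_net = 9352 − 6334 = 3018 J.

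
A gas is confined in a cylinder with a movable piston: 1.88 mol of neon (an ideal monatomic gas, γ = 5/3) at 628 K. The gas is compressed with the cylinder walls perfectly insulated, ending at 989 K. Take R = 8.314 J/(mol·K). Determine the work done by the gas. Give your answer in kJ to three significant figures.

W ≈ -8.46 kJ

Adiabatic ⇒ Q = 0, so W_by = −ΔU = nCᵥ(T₁ − T₂).
Cᵥ = 3R/2 = 12.47 J/(mol·K).
W = (1.88)(12.47)(628 − 989) = -8464 J.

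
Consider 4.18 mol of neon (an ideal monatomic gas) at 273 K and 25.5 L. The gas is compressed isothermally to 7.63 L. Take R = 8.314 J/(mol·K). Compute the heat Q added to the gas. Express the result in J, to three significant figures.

Q ≈ -11400 J

Isothermal ⇒ ΔU = 0, so Q = W = nRT ln(V₂/V₁).
Q = (4.18)(8.314)(273) ln(7.63/25.5) = 9487 × -1.207 = -11447 J.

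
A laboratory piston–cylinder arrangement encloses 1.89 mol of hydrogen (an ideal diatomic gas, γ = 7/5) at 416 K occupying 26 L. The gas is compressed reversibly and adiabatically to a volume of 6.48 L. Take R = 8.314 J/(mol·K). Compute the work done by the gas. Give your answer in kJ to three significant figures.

W ≈ -12.1 kJ

Adiabatic: TV^(γ−1) = const with γ = 7/5.
T₂ = T₁ (V₁/V₂)^(γ−1) = 416 × (26/6.48)^0.4 = 416 × 1.743 = 725.2 K.
W_by = nCᵥ(T₁ − T₂) = (1.89)(20.79)(416 − 725.2) = -12146 J.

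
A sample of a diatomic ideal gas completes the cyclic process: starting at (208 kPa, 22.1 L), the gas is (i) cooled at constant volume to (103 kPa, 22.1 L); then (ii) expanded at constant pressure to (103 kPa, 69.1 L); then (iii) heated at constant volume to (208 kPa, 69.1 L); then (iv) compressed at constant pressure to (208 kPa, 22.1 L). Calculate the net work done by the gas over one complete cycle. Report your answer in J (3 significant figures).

W_net ≈ -4930 J

Constant-volume legs do no work.
W(ii) = (103)(69.1 − 22.1) = 4841 J; W(iv) = (208)(22.1 − 69.1) = -9776 J.
W_net = 4841 − 9776 = -4935 J (the counter-clockwise enclosed area).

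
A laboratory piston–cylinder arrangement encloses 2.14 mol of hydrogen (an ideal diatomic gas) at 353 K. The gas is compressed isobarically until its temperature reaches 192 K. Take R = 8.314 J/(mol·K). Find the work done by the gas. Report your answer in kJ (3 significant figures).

Isobaric: W = P ΔV = nR ΔT.
W = (2.14)(8.314)(192 − 353) = -2865 J.

W ≈ -2.86 kJ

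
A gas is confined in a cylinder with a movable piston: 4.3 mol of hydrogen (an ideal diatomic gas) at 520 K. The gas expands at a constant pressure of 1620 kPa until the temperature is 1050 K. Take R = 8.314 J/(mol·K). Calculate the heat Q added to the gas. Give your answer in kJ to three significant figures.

Q ≈ 66.3 kJ

Isobaric: W = nRΔT = (4.3)(8.314)(530) = 18948 J.
ΔU = nCᵥΔT with Cᵥ = 5R/2: ΔU = (4.3)(20.79)(530) = 47369 J.
Q = ΔU + W = 47369 + 18948 = 66317 J.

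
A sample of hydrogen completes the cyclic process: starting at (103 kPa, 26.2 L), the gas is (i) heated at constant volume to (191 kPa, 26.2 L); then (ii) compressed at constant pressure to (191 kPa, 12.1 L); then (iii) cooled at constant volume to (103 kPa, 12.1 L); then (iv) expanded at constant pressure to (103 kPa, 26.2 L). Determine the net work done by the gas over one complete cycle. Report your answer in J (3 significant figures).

Constant-volume legs do no work.
W(ii) = (191)(12.1 − 26.2) = -2693 J; W(iv) = (103)(26.2 − 12.1) = 1452 J.
W_net = -2693 + 1452 = -1241 J (the counter-clockwise enclosed area).

W_net ≈ -1240 J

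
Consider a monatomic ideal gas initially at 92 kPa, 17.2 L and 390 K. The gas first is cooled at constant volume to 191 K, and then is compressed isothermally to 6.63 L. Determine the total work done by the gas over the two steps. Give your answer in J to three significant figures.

W_total ≈ -739 J

Step 1 (isochoric): W = 0 (constant volume).
After step 1: P = 45.06 kPa (V unchanged).
Step 2 (isothermal): W = P₁V₁ ln(V₂/V₁) = (775) ln(6.63/17.2) = -738.8 J.
W_total = 0 − 738.8 = -738.8 J.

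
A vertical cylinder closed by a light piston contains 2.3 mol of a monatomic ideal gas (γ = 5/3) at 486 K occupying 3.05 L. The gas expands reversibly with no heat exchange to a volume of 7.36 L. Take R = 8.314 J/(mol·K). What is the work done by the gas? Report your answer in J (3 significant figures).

Adiabatic: TV^(γ−1) = const with γ = 5/3.
T₂ = T₁ (V₁/V₂)^(γ−1) = 486 × (3.05/7.36)^0.667 = 486 × 0.5558 = 270.1 K.
W_by = nCᵥ(T₁ − T₂) = (2.3)(12.47)(486 − 270.1) = 6192 J.

W ≈ 6190 J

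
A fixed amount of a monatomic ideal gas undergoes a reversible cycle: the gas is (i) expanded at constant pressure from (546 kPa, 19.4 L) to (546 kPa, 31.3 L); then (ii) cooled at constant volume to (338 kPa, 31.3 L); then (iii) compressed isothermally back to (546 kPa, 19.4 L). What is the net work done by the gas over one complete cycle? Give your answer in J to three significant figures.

Leg (i): W = PΔV = (546)(31.3 − 19.4) = 6497 J.
Leg (ii): W = 0.
Leg (iii): W = PᵢVᵢ ln(V_f/Vᵢ) = (10579) ln(19.4/31.3) = -5061 J.
W_net = 6497 − 5061 = 1437 J.

W_net ≈ 1440 J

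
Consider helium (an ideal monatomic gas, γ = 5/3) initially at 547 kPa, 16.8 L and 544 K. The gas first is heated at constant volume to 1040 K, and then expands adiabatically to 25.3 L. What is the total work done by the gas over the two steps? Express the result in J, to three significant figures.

Step 1 (isochoric): W = 0 (constant volume).
After step 1: P = 1046 kPa (V unchanged).
Step 2 (adiabatic): W = (P₁V₁ − P₂V₂)/(γ−1) = (17568 − 13372)/0.667 = 6295 J.
W_total = 0 + 6295 = 6295 J.

W_total ≈ 6290 J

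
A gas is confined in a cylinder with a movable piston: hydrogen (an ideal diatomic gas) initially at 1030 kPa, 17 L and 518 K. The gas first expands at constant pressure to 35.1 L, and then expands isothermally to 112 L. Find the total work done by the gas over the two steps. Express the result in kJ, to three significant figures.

W_total ≈ 60.6 kJ

Step 1 (isobaric): W = PΔV = (1030 kPa)(35.1 − 17 L) = 18643 J.
After step 1: P = 1030 kPa, V = 35.1 L, T = 1070 K.
Step 2 (isothermal): W = P₁V₁ ln(V₂/V₁) = (36153) ln(112/35.1) = 41948 J.
W_total = 18643 + 41948 = 60591 J.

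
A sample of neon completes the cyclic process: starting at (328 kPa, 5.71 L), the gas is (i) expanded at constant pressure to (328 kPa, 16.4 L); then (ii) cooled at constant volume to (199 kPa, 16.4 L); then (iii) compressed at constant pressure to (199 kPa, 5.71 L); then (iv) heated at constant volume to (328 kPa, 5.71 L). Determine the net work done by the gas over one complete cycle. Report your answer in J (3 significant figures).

W_net ≈ 1380 J

Constant-volume legs do no work.
W(i) = (328)(16.4 − 5.71) = 3506 J; W(iii) = (199)(5.71 − 16.4) = -2127 J.
W_net = 3506 − 2127 = 1379 J (the clockwise enclosed area).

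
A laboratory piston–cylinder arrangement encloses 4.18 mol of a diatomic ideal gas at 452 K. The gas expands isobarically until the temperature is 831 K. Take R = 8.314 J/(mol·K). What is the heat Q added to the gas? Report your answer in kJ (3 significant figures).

Q ≈ 46.1 kJ

Isobaric: W = nRΔT = (4.18)(8.314)(379) = 13171 J.
ΔU = nCᵥΔT with Cᵥ = 5R/2: ΔU = (4.18)(20.79)(379) = 32928 J.
Q = ΔU + W = 32928 + 13171 = 46099 J.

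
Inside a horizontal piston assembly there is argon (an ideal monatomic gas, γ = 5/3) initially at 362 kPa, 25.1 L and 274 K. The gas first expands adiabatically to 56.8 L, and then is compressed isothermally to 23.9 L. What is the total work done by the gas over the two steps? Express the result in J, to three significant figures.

Step 1 (adiabatic): W = (P₁V₁ − P₂V₂)/(γ−1) = (9086 − 5271)/0.667 = 5722 J.
After step 1: P = 92.81 kPa, V = 56.8 L, T = 159 K.
Step 2 (isothermal): W = P₁V₁ ln(V₂/V₁) = (5271) ln(23.9/56.8) = -4563 J.
W_total = 5722 − 4563 = 1159 J.

W_total ≈ 1160 J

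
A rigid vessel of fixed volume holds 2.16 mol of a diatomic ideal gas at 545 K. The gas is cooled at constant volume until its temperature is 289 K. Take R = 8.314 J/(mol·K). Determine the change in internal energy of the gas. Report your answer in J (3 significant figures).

Constant volume ⇒ W = 0, so Q = ΔU = nCᵥΔT with Cᵥ = 5R/2 = 20.79 J/(mol·K).
ΔU = (2.16)(20.79)(289 − 545) = -11493 J.

ΔU ≈ -11500 J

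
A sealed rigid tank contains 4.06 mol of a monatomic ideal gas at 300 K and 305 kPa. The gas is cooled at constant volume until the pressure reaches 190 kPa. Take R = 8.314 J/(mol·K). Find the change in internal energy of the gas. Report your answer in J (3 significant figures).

Constant volume ⇒ W = 0, so Q = ΔU = nCᵥΔT with Cᵥ = 3R/2 = 12.47 J/(mol·K).
At constant V, T₂/T₁ = P₂/P₁ ⇒ ΔT = T₁(P₂/P₁ − 1) = 300·(190/305 − 1) = -113.1 K.
ΔU = (4.06)(12.47)(-113.1) = -5727 J.

ΔU ≈ -5730 J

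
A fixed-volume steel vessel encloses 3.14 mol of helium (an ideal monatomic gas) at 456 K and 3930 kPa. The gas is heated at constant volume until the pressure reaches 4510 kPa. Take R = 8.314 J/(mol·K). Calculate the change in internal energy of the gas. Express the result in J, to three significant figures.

Constant volume ⇒ W = 0, so Q = ΔU = nCᵥΔT with Cᵥ = 3R/2 = 12.47 J/(mol·K).
At constant V, T₂/T₁ = P₂/P₁ ⇒ ΔT = T₁(P₂/P₁ − 1) = 456·(4510/3930 − 1) = 67.3 K.
ΔU = (3.14)(12.47)(67.3) = 2635 J.

ΔU ≈ 2640 J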